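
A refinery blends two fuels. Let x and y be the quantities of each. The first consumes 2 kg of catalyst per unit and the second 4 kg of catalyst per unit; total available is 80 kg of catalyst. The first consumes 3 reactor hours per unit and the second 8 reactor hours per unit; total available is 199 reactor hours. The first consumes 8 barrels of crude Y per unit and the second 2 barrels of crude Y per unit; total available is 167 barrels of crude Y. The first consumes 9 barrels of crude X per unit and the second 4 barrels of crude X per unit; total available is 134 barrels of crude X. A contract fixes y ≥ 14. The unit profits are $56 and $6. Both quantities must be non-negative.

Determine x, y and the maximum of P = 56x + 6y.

x = 26/3, y = 14, maximum P = 1708/3

Corner points and P = 56x + 6y:
  (0, 20) → P = 120
  (0, 14) → P = 84
  (54/7, 113/7) → P = 3702/7
  (26/3, 14) → P = 1708/3

The optimum lies where 9x + 4y = 134 and y = 14.
Solving simultaneously gives x = 26/3, y = 14.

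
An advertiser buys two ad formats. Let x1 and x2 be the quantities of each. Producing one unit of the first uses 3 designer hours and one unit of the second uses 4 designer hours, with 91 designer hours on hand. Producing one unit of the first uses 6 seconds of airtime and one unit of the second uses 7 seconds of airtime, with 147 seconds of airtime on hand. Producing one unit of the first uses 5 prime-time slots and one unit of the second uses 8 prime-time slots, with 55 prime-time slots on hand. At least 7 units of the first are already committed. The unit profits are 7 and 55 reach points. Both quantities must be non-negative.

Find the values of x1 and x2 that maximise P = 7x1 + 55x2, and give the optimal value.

x1 = 7, x2 = 5/2, maximum P = 373/2

The optimum lies where 5x1 + 8x2 = 55 and x1 = 7.
Solving simultaneously gives x1 = 7, x2 = 5/2.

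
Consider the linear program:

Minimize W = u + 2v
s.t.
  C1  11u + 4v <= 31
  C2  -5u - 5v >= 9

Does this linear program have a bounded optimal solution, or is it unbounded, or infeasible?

unbounded

From the feasible point (191/35, -254/35), moving in the direction (4, -11) keeps every constraint satisfied while W decreases without bound.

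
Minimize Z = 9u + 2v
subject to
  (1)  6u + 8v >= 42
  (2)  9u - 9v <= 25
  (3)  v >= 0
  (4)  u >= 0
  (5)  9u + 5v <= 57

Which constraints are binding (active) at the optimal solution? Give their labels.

Feasible corners and Z = 9u + 2v:
  (289/63, 38/21) → Z = 943/21
  (0, 21/4) → Z = 21/2
  (319/63, 16/7) → Z = 351/7
  (0, 57/5) → Z = 114/5

The minimum is at (0, 21/4). Substituting into each constraint, equality holds for (1) and (4); the remaining constraints have slack.

(1) and (4)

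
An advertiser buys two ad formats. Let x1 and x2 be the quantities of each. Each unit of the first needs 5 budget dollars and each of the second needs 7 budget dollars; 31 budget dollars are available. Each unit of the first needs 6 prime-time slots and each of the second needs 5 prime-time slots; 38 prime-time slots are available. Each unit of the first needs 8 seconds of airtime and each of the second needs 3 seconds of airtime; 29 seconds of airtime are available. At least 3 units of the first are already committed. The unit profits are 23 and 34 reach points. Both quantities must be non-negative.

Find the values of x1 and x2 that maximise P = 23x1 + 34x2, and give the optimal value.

x1 = 3, x2 = 5/3, maximum P = 377/3

Extreme points and P = 23x1 + 34x2:
  (29/8, 0) → P = 667/8
  (3, 0) → P = 69
  (3, 5/3) → P = 377/3

The binding constraints are 8x1 + 3x2 = 29 and x1 = 3.
Solving simultaneously gives x1 = 3, x2 = 5/3.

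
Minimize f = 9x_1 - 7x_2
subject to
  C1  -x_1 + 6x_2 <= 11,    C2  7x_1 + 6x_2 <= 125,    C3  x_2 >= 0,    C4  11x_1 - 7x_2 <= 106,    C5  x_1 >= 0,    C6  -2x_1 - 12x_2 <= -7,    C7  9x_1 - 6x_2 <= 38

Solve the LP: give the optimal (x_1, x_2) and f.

Feasible corners and f = 9x_1 - 7x_2:
  (0, 11/6) → f = -77/6
  (49/8, 137/48) → f = 1687/48
  (7/2, 0) → f = 63/2
  (38/9, 0) → f = 38
  (0, 7/12) → f = -49/12

The optimum lies where -x_1 + 6x_2 = 11 and x_1 = 0.
Solving simultaneously gives x_1 = 0, x_2 = 11/6.

x_1 = 0, x_2 = 11/6, minimum f = -77/6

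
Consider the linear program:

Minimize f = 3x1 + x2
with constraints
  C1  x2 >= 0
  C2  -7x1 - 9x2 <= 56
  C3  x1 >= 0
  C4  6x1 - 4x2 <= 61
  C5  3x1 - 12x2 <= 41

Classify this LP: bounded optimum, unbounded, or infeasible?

Feasible corners and f = 3x1 + x2:
  (0, 0) → f = 0
  (61/6, 0) → f = 61/2
The feasible region has finitely many vertices and no improving ray; the minimum is 0 at (0, 0).

bounded optimum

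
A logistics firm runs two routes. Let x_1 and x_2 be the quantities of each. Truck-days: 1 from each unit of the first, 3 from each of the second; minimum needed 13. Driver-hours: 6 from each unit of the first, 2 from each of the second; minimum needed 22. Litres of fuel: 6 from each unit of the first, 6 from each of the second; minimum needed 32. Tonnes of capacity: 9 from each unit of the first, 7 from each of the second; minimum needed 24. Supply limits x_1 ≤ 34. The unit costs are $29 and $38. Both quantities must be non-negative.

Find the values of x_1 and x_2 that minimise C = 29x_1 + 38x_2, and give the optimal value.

x_1 = 5/2, x_2 = 7/2, minimum C = 411/2

Corner points and C = 29x_1 + 38x_2:
  (0, 11) → C = 418
  (13, 0) → C = 377
  (34, 0) → C = 986
  (5/2, 7/2) → C = 411/2
The feasible region is unbounded (it extends along (0, 1)), but C strictly increases along every unbounded feasible direction, so there is no improving ray and the minimum is attained at a vertex.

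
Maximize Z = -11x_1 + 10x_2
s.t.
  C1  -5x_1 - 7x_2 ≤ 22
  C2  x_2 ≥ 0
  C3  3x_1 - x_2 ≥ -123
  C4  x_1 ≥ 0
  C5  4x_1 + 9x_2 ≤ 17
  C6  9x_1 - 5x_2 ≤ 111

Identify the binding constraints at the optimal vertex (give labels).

C4 and C5

Extreme points and Z = -11x_1 + 10x_2:
  (0, 0) → Z = 0
  (17/4, 0) → Z = -187/4
  (0, 17/9) → Z = 170/9

The maximum is at (0, 17/9). Substituting into each constraint, equality holds for C4 and C5; the remaining constraints have slack.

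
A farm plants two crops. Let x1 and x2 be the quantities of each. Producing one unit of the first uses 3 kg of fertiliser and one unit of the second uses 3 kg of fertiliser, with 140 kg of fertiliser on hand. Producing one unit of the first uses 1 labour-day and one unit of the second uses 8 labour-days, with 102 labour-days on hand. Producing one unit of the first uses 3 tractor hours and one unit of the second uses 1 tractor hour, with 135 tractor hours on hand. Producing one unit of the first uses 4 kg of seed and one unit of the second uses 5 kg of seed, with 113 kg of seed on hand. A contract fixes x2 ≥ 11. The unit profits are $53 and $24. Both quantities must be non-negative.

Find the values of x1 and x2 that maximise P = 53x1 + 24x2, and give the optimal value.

x1 = 14, x2 = 11, maximum P = 1006

Extreme points and P = 53x1 + 24x2:
  (0, 51/4) → P = 306
  (0, 11) → P = 264
  (14, 11) → P = 1006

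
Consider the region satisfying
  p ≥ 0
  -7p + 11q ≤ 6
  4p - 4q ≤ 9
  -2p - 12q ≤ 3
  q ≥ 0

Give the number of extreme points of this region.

4

The feasible vertices (each the meet of two boundaries and inside every other half-plane) are:
  (0, 6/11)
  (0, 0)
  (123/16, 87/16)
  (9/4, 0)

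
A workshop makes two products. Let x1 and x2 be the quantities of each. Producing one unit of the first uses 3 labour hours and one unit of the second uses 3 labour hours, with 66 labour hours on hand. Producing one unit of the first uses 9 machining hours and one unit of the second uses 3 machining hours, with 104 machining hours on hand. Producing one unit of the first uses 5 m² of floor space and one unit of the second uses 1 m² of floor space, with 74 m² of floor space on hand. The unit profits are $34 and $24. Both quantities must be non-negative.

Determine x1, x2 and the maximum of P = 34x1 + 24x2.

Feasible corners and P = 34x1 + 24x2:
  (0, 0) → P = 0
  (0, 22) → P = 528
  (104/9, 0) → P = 3536/9
  (19/3, 47/3) → P = 1774/3

The binding constraints are 3x1 + 3x2 = 66 and 9x1 + 3x2 = 104.
Solving simultaneously gives x1 = 19/3, x2 = 47/3.

x1 = 19/3, x2 = 47/3, maximum P = 1774/3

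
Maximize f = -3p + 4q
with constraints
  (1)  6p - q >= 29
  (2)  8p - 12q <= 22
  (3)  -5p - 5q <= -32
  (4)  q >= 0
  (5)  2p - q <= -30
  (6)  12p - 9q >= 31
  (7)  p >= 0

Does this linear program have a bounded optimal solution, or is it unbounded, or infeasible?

The boundaries 6p - q = 29 and 8p - 12q = 22 meet at (163/32, 25/16), but that point violates 2p - q ≤ -30. Every candidate vertex is excluded by some other constraint, so the feasible region is empty.

infeasible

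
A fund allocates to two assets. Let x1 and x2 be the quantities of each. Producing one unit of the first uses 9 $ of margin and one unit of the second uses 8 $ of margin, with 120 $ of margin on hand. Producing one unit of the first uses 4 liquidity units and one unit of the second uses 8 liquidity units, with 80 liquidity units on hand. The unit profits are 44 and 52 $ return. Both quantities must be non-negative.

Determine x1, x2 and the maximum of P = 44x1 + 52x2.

x1 = 8, x2 = 6, maximum P = 664

Extreme points and P = 44x1 + 52x2:
  (0, 0) → P = 0
  (0, 10) → P = 520
  (40/3, 0) → P = 1760/3
  (8, 6) → P = 664

The binding constraints are 9x1 + 8x2 = 120 and 4x1 + 8x2 = 80.
Solving simultaneously gives x1 = 8, x2 = 6.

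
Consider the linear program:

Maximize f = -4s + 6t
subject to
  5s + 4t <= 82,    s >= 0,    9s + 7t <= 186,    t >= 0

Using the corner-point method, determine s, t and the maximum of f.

s = 0, t = 41/2, maximum f = 123

Feasible corners and f = -4s + 6t:
  (0, 41/2) → f = 123
  (82/5, 0) → f = -328/5
  (0, 0) → f = 0

The optimum lies where 5s + 4t = 82 and s = 0.
Solving simultaneously gives s = 0, t = 41/2.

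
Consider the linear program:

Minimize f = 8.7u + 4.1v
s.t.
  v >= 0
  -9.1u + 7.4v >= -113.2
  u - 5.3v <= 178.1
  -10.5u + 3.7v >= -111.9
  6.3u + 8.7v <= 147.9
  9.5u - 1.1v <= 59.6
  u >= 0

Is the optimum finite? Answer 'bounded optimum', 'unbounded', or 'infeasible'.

bounded optimum

Corner points and f = 8.7u + 4.1v:
  (596/95, 0) → f = 25926/475
  (0, 0) → f = 0
  (22707/2986, 34319/2986) → f = 845647/7465
  (0, 17) → f = 69.7
The feasible region has finitely many vertices and no improving ray; the minimum is 0 at (0, 0).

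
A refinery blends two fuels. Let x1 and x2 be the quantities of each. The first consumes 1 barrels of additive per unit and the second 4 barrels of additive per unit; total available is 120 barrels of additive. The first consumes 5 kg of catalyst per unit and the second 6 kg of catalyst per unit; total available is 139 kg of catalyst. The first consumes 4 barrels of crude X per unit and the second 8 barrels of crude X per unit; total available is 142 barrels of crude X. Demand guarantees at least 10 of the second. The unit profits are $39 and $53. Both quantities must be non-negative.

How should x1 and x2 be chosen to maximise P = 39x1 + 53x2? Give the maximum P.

x1 = 31/2, x2 = 10, maximum P = 2269/2

The binding constraints are 4x1 + 8x2 = 142 and x2 = 10.
Solving simultaneously gives x1 = 31/2, x2 = 10.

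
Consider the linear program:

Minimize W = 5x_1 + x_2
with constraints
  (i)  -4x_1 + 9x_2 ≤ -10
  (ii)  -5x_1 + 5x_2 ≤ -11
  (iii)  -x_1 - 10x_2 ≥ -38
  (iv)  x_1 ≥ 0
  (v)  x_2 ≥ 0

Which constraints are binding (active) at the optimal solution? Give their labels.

(i) and (v)

Vertices and W = 5x_1 + x_2:
  (442/49, 142/49) → W = 48
  (5/2, 0) → W = 25/2
  (38, 0) → W = 190

The minimum is at (5/2, 0). Substituting into each constraint, equality holds for (i) and (v); the remaining constraints have slack.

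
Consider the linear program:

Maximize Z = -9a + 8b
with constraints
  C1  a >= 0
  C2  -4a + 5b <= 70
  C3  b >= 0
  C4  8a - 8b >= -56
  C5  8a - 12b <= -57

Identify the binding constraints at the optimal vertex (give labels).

C1 and C4

Feasible corners and Z = -9a + 8b:
  (0, 7) → Z = 56
  (0, 19/4) → Z = 38
  (35, 42) → Z = 21
The feasible region is unbounded (it extends along (5, 4), (3, 2)), but Z strictly decreases along every unbounded feasible direction, so there is no improving ray and the maximum is attained at a vertex.

The maximum is at (0, 7). Substituting into each constraint, equality holds for C1 and C4; the remaining constraints have slack.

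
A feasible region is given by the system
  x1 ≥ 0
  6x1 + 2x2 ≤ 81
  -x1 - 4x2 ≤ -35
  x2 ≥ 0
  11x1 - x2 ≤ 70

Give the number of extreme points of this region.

4

The feasible vertices (each the meet of two boundaries and inside every other half-plane) are:
  (0, 81/2)
  (0, 35/4)
  (221/28, 471/28)
  (7, 7)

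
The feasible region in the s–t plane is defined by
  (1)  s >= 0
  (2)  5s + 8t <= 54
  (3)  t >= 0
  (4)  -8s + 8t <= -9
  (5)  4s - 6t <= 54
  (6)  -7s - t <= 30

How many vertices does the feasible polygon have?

Pairwise boundary intersections that survive every other constraint:
  (54/5, 0)
  (63/13, 387/104)
  (9/8, 0)

3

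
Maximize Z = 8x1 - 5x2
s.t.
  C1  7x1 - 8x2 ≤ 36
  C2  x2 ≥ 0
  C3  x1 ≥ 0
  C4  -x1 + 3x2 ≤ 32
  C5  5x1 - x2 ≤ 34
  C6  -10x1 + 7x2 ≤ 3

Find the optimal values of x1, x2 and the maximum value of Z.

x1 = 236/33, x2 = 58/33, maximum Z = 1598/33

Extreme points and Z = 8x1 - 5x2:
  (36/7, 0) → Z = 288/7
  (236/33, 58/33) → Z = 1598/33
  (0, 0) → Z = 0
  (0, 3/7) → Z = -15/7
  (67/7, 97/7) → Z = 51/7
  (215/23, 317/23) → Z = 135/23

The optimum lies where 7x1 - 8x2 = 36 and 5x1 - x2 = 34.
Solving simultaneously gives x1 = 236/33, x2 = 58/33.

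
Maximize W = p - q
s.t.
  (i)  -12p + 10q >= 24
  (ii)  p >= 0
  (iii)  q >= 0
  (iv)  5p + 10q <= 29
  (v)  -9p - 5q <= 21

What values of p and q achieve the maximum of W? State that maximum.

p = 0, q = 12/5, maximum W = -12/5

Feasible corners and W = p - q:
  (0, 12/5) → W = -12/5
  (5/17, 234/85) → W = -209/85
  (0, 29/10) → W = -29/10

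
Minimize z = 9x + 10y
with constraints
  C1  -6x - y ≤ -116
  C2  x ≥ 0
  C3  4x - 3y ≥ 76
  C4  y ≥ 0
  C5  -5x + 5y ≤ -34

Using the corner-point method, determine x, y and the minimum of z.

Feasible corners and z = 9x + 10y:
  (212/11, 4/11) → z = 1948/11
  (58/3, 0) → z = 174
  (278/5, 244/5) → z = 4942/5
The feasible region is unbounded (it extends along (1, 1), (1, 0)), but z strictly increases along every unbounded feasible direction, so there is no improving ray and the minimum is attained at a vertex.

x = 58/3, y = 0, minimum z = 174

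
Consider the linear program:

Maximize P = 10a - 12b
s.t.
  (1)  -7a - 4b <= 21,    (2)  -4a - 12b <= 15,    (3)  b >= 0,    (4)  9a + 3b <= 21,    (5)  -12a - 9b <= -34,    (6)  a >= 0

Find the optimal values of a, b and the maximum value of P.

Vertices and P = 10a - 12b:
  (29/15, 6/5) → P = 74/15
  (0, 7) → P = -84
  (0, 34/9) → P = -136/3

The binding constraints are 9a + 3b = 21 and -12a - 9b = -34.
Solving simultaneously gives a = 29/15, b = 6/5.

a = 29/15, b = 6/5, maximum P = 74/15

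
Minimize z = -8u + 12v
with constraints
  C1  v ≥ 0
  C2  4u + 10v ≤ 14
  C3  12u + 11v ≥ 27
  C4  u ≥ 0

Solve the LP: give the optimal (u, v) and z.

u = 7/2, v = 0, minimum z = -28

Extreme points and z = -8u + 12v:
  (7/2, 0) → z = -28
  (9/4, 0) → z = -18
  (29/19, 15/19) → z = -52/19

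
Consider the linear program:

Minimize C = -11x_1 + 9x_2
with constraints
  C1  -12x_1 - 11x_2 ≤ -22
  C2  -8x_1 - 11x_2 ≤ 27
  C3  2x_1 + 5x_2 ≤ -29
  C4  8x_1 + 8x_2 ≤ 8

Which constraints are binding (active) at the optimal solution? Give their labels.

C2 and C4

Corner points and C = -11x_1 + 9x_2:
  (49/4, -125/11) → C = -10429/44
  (429/38, -196/19) → C = -8247/38
  (38/3, -35/3) → C = -733/3
  (34/3, -31/3) → C = -653/3

The minimum is at (38/3, -35/3). Substituting into each constraint, equality holds for C2 and C4; the remaining constraints have slack.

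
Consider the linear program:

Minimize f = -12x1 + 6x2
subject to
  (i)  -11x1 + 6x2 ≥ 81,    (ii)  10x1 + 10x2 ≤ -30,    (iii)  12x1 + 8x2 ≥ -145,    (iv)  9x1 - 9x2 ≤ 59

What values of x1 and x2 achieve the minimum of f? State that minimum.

x1 = -99/17, x2 = 48/17, minimum f = 1476/17

The binding constraints are -11x1 + 6x2 = 81 and 10x1 + 10x2 = -30.
Solving simultaneously gives x1 = -99/17, x2 = 48/17.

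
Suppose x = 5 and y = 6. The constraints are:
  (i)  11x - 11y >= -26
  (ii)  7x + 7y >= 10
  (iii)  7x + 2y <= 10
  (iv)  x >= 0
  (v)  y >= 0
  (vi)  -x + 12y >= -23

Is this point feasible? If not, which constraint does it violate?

Constraint (iii): 7x + 2y = 47, which is not ≤ 10. All other constraints are satisfied.

not feasible — violates (iii)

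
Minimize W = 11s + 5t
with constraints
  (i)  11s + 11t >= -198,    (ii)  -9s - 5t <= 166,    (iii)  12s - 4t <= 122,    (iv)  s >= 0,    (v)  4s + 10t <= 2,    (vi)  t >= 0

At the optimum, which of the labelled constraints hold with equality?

Feasible corners and W = 11s + 5t:
  (0, 1/5) → W = 1
  (0, 0) → W = 0
  (1/2, 0) → W = 11/2

The minimum is at (0, 0). Substituting into each constraint, equality holds for (iv) and (vi); the remaining constraints have slack.

(iv) and (vi)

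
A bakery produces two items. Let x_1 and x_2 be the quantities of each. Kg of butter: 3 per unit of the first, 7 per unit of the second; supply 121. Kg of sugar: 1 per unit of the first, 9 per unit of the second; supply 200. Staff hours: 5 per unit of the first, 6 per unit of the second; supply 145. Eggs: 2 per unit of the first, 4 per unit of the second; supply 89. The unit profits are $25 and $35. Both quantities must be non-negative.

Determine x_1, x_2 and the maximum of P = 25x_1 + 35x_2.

x_1 = 17, x_2 = 10, maximum P = 775

Vertices and P = 25x_1 + 35x_2:
  (0, 0) → P = 0
  (0, 121/7) → P = 605
  (29, 0) → P = 725
  (17, 10) → P = 775

At the optimal vertex, 3x_1 + 7x_2 = 121 and 5x_1 + 6x_2 = 145.
Solving simultaneously gives x_1 = 17, x_2 = 10.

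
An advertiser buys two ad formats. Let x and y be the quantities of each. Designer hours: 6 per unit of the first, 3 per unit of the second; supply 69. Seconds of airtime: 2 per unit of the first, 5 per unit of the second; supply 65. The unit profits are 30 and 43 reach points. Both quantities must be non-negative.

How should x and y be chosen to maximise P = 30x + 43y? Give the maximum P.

Vertices and P = 30x + 43y:
  (0, 0) → P = 0
  (0, 13) → P = 559
  (23/2, 0) → P = 345
  (25/4, 21/2) → P = 639

The optimum lies where 6x + 3y = 69 and 2x + 5y = 65.
Solving simultaneously gives x = 25/4, y = 21/2.

x = 25/4, y = 21/2, maximum P = 639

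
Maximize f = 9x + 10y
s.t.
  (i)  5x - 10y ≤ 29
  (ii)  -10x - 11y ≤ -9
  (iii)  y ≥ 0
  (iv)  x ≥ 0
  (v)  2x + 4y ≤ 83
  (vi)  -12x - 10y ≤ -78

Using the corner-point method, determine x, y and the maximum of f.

Vertices and f = 9x + 10y:
  (473/20, 357/40) → f = 3021/10
  (107/17, 21/85) → f = 1005/17
  (0, 83/4) → f = 415/2
  (0, 39/5) → f = 78

At the optimal vertex, 5x - 10y = 29 and 2x + 4y = 83.
Solving simultaneously gives x = 473/20, y = 357/40.

x = 473/20, y = 357/40, maximum f = 3021/10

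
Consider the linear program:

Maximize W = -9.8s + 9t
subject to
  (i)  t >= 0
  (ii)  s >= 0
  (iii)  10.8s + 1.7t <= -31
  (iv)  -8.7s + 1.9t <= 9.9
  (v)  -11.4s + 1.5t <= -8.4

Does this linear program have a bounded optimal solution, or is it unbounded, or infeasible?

The boundaries t = 0 and -11.4s + 1.5t = -8.4 meet at (14/19, 0), but that point violates 10.8s + 1.7t ≤ -31. Every candidate vertex is excluded by some other constraint, so the feasible region is empty.

infeasible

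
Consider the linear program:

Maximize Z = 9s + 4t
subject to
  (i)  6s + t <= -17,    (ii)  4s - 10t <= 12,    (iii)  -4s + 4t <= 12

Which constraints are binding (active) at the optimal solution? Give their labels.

Vertices and Z = 9s + 4t:
  (-79/32, -35/16) → Z = -991/32
  (-20/7, 1/7) → Z = -176/7
  (-7, -4) → Z = -79

The maximum is at (-20/7, 1/7). Substituting into each constraint, equality holds for (i) and (iii); the remaining constraints have slack.

(i) and (iii)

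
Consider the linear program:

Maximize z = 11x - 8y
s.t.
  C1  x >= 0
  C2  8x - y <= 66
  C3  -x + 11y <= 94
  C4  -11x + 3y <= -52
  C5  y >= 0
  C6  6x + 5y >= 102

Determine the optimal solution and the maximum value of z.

x = 216/23, y = 210/23, maximum z = 696/23

Feasible corners and z = 11x - 8y:
  (820/87, 818/87) → z = 2476/87
  (216/23, 210/23) → z = 696/23
  (652/71, 666/71) → z = 1844/71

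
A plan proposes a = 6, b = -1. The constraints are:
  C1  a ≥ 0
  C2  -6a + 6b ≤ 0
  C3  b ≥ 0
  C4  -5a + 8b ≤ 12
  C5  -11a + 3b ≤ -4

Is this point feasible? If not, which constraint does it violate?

Constraint C3: b = -1, which is not ≥ 0. All other constraints are satisfied.

not feasible — violates C3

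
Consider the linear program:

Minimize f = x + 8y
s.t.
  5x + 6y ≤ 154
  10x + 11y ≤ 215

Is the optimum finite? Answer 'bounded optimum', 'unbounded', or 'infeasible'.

unbounded

From the feasible point (-404/5, 93), moving in the direction (11, -10) keeps every constraint satisfied while f decreases without bound.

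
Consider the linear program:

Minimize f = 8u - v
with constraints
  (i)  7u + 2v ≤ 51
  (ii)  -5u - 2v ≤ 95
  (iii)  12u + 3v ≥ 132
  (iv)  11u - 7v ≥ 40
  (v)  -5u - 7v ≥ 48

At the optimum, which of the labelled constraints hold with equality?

(i) and (iii)

Feasible corners and f = 8u - v:
  (73, -230) → f = 814
  (37, -104) → f = 400
  (61, -200) → f = 688

The minimum is at (37, -104). Substituting into each constraint, equality holds for (i) and (iii); the remaining constraints have slack.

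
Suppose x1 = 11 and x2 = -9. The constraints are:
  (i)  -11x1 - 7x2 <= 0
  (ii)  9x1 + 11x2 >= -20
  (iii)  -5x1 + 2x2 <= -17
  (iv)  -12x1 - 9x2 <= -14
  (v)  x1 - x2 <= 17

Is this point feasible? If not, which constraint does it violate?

Constraint (v): x1 - x2 = 20, which is not ≤ 17. All other constraints are satisfied.

not feasible — violates (v)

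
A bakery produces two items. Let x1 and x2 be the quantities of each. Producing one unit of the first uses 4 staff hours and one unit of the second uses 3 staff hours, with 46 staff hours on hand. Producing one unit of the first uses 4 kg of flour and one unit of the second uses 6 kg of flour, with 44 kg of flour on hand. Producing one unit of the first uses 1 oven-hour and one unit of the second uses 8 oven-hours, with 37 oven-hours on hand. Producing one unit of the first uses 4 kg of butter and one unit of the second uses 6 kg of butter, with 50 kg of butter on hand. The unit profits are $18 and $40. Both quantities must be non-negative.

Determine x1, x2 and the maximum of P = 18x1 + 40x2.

Corner points and P = 18x1 + 40x2:
  (0, 0) → P = 0
  (0, 37/8) → P = 185
  (11, 0) → P = 198
  (5, 4) → P = 250

The binding constraints are 4x1 + 6x2 = 44 and x1 + 8x2 = 37.
Solving simultaneously gives x1 = 5, x2 = 4.

x1 = 5, x2 = 4, maximum P = 250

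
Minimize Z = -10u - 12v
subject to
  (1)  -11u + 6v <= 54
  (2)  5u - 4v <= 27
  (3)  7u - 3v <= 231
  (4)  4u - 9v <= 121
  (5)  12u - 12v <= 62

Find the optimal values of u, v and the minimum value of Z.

u = 172, v = 973/3, minimum Z = -5612

Corner points and Z = -10u - 12v:
  (172, 973/3) → Z = -5612
  (-404/25, -1547/75) → Z = 10228/25
  (843/13, 966/13) → Z = -20022/13
  (19/3, 7/6) → Z = -232/3
  (-149/10, -301/15) → Z = 1949/5

The optimum lies where -11u + 6v = 54 and 7u - 3v = 231.
Solving simultaneously gives u = 172, v = 973/3.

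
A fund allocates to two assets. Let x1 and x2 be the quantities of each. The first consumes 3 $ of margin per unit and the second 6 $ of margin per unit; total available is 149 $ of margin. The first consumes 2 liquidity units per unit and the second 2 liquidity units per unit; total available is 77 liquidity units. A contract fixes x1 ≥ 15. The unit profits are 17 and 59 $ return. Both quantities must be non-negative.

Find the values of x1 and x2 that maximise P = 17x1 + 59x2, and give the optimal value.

Corner points and P = 17x1 + 59x2:
  (77/2, 0) → P = 1309/2
  (15, 0) → P = 255
  (82/3, 67/6) → P = 2247/2
  (15, 52/3) → P = 3833/3

At the optimal vertex, 3x1 + 6x2 = 149 and x1 = 15.
Solving simultaneously gives x1 = 15, x2 = 52/3.

x1 = 15, x2 = 52/3, maximum P = 3833/3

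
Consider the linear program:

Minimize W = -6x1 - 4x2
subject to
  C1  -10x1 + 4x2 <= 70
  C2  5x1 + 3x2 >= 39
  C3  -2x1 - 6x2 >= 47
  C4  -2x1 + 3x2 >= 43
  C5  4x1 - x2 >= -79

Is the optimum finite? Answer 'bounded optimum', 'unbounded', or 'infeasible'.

The boundaries -10x1 + 4x2 = 70 and 5x1 + 3x2 = 39 meet at (-27/25, 74/5), but that point violates -2x1 - 6x2 ≥ 47. Every candidate vertex is excluded by some other constraint, so the feasible region is empty.

infeasible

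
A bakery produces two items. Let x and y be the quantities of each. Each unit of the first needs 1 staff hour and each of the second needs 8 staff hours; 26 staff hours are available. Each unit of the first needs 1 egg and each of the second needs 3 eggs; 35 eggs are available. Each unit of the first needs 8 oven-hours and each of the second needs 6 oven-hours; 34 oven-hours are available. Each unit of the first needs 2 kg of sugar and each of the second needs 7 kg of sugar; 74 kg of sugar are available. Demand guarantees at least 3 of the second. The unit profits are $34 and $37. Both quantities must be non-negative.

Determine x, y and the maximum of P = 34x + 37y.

Feasible corners and P = 34x + 37y:
  (0, 13/4) → P = 481/4
  (0, 3) → P = 111
  (2, 3) → P = 179

At the optimal vertex, x + 8y = 26 and 8x + 6y = 34.
Solving simultaneously gives x = 2, y = 3.

x = 2, y = 3, maximum P = 179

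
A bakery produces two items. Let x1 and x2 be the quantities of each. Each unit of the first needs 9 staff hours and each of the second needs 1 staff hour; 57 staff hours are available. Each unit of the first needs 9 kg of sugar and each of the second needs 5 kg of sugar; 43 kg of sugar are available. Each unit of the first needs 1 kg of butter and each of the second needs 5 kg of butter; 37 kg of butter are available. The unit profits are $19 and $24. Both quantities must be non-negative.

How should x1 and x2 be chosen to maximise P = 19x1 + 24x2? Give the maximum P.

x1 = 3/4, x2 = 29/4, maximum P = 753/4

Vertices and P = 19x1 + 24x2:
  (0, 0) → P = 0
  (0, 37/5) → P = 888/5
  (43/9, 0) → P = 817/9
  (3/4, 29/4) → P = 753/4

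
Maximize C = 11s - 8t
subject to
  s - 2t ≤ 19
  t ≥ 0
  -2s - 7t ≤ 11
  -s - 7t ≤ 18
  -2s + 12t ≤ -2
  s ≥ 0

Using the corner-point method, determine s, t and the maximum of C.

s = 28, t = 9/2, maximum C = 272

Corner points and C = 11s - 8t:
  (19, 0) → C = 209
  (28, 9/2) → C = 272
  (1, 0) → C = 11

The binding constraints are s - 2t = 19 and -2s + 12t = -2.
Solving simultaneously gives s = 28, t = 9/2.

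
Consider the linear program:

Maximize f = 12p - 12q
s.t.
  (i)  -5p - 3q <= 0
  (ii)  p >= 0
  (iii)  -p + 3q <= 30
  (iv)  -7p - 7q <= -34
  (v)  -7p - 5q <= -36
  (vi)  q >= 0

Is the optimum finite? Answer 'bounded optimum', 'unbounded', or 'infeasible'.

From the feasible point (0, 10), moving in the direction (3, 1) keeps every constraint satisfied while f increases without bound.

unbounded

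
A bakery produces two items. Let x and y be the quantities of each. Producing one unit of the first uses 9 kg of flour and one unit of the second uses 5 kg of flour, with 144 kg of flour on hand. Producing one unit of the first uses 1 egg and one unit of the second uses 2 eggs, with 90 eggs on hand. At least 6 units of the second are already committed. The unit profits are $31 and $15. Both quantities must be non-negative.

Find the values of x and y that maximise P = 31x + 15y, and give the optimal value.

x = 38/3, y = 6, maximum P = 1448/3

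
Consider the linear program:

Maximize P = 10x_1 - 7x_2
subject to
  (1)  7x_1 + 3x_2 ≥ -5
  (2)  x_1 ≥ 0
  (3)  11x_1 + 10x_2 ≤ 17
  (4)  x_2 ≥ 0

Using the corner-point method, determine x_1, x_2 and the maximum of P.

The binding constraints are 11x_1 + 10x_2 = 17 and x_2 = 0.
Solving simultaneously gives x_1 = 17/11, x_2 = 0.

x_1 = 17/11, x_2 = 0, maximum P = 170/11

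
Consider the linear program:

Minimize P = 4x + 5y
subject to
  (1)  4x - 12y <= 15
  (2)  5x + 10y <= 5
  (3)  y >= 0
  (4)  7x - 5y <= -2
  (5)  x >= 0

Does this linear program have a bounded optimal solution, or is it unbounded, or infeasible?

bounded optimum

Corner points and P = 4x + 5y:
  (1/19, 9/19) → P = 49/19
  (0, 1/2) → P = 5/2
  (0, 2/5) → P = 2
The feasible region has finitely many vertices and no improving ray; the minimum is 2 at (0, 2/5).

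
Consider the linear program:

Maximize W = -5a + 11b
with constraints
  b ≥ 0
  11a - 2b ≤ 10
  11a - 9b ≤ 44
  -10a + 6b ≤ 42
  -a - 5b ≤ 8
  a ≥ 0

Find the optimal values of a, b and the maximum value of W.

a = 72/23, b = 281/23, maximum W = 2731/23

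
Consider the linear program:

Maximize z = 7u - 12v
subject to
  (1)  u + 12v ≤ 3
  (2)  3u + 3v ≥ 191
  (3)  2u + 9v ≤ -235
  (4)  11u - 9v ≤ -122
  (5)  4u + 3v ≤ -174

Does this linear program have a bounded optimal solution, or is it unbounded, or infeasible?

infeasible

The boundaries u + 12v = 3 and 2u + 9v = -235 meet at (-949/5, 241/15), but that point violates 3u + 3v ≥ 191. Every candidate vertex is excluded by some other constraint, so the feasible region is empty.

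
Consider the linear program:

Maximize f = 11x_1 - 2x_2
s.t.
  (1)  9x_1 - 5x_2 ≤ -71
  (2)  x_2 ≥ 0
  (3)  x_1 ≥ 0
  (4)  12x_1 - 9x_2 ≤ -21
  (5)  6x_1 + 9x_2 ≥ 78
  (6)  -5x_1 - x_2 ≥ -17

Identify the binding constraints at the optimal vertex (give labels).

(1) and (6)

Corner points and f = 11x_1 - 2x_2:
  (0, 71/5) → f = -142/5
  (7/17, 254/17) → f = -431/17
  (0, 17) → f = -34

The maximum is at (7/17, 254/17). Substituting into each constraint, equality holds for (1) and (6); the remaining constraints have slack.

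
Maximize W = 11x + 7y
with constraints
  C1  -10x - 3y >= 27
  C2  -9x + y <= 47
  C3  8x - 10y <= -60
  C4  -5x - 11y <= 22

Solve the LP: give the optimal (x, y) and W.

x = -168/37, y = 227/37, maximum W = -7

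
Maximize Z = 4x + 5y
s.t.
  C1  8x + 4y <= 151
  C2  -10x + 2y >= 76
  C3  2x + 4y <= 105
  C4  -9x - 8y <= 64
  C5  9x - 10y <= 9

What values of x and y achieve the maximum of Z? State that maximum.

x = -47/22, y = 601/22, maximum Z = 2817/22

Vertices and Z = 4x + 5y:
  (-47/22, 601/22) → Z = 2817/22
  (-368/49, 22/49) → Z = -1362/49
  (-274/5, 1073/20) → Z = 981/20

The binding constraints are -10x + 2y = 76 and 2x + 4y = 105.
Solving simultaneously gives x = -47/22, y = 601/22.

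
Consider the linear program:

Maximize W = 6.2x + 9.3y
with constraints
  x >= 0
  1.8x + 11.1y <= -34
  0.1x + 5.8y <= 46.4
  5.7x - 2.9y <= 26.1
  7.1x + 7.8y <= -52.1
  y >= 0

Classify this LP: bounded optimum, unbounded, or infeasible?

infeasible

The boundaries x = 0 and 5.7x - 2.9y = 26.1 meet at (0, -9), but that point violates y ≥ 0. Every candidate vertex is excluded by some other constraint, so the feasible region is empty.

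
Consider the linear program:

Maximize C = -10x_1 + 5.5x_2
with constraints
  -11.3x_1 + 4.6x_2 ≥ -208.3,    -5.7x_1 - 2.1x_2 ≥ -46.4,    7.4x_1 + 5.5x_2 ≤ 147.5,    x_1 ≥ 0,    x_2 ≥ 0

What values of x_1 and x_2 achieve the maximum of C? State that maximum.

x_1 = 0, x_2 = 464/21, maximum C = 2552/21

Corner points and C = -10x_1 + 5.5x_2:
  (0, 464/21) → C = 2552/21
  (464/57, 0) → C = -4640/57
  (0, 0) → C = 0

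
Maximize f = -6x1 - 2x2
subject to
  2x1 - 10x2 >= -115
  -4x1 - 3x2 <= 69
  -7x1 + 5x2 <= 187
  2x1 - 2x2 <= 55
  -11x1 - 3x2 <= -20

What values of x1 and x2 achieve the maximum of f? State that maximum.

x1 = 205/28, x2 = -565/28, maximum f = -25/7

The binding constraints are 2x1 - 2x2 = 55 and -11x1 - 3x2 = -20.
Solving simultaneously gives x1 = 205/28, x2 = -565/28.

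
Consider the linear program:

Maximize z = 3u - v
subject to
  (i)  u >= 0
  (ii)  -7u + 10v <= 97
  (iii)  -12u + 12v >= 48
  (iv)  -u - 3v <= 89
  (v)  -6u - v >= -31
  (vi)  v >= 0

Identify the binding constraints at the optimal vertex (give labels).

Extreme points and z = 3u - v:
  (0, 97/10) → z = -97/10
  (0, 4) → z = -4
  (213/67, 799/67) → z = -160/67
  (27/7, 55/7) → z = 26/7

The maximum is at (27/7, 55/7). Substituting into each constraint, equality holds for (iii) and (v); the remaining constraints have slack.

(iii) and (v)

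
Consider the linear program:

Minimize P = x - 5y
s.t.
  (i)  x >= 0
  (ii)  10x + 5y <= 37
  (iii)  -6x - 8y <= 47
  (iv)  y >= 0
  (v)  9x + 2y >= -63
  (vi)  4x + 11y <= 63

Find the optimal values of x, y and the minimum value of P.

x = 0, y = 63/11, minimum P = -315/11

Corner points and P = x - 5y:
  (0, 0) → P = 0
  (0, 63/11) → P = -315/11
  (37/10, 0) → P = 37/10
  (46/45, 241/45) → P = -1159/45

The optimum lies where x = 0 and 4x + 11y = 63.
Solving simultaneously gives x = 0, y = 63/11.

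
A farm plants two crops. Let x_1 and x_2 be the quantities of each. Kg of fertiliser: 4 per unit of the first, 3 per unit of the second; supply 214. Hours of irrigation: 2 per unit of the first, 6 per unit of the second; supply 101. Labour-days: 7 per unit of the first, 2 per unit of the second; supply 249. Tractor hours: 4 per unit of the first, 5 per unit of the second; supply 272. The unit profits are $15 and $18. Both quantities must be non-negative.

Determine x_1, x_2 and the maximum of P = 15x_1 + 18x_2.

Corner points and P = 15x_1 + 18x_2:
  (0, 0) → P = 0
  (0, 101/6) → P = 303
  (249/7, 0) → P = 3735/7
  (34, 11/2) → P = 609

The binding constraints are 2x_1 + 6x_2 = 101 and 7x_1 + 2x_2 = 249.
Solving simultaneously gives x_1 = 34, x_2 = 11/2.

x_1 = 34, x_2 = 11/2, maximum P = 609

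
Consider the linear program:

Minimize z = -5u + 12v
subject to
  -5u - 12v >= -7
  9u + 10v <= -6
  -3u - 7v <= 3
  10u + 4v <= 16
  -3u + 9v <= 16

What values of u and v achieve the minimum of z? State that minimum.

u = -4/11, v = -3/11, minimum z = -16/11

Corner points and z = -5u + 12v:
  (-4/11, -3/11) → z = -16/11
  (-214/111, 42/37) → z = 2582/111
  (-139/48, 13/16) → z = 1163/48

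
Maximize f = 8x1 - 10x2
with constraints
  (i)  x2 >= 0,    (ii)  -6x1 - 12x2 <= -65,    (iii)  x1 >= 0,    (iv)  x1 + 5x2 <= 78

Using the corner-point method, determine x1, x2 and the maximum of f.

Vertices and f = 8x1 - 10x2:
  (65/6, 0) → f = 260/3
  (78, 0) → f = 624
  (0, 65/12) → f = -325/6
  (0, 78/5) → f = -156

The binding constraints are x2 = 0 and x1 + 5x2 = 78.
Solving simultaneously gives x1 = 78, x2 = 0.

x1 = 78, x2 = 0, maximum f = 624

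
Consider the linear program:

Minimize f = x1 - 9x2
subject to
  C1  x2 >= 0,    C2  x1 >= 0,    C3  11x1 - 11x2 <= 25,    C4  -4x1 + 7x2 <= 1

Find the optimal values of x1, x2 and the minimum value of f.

x1 = 62/11, x2 = 37/11, minimum f = -271/11

Extreme points and f = x1 - 9x2:
  (0, 0) → f = 0
  (25/11, 0) → f = 25/11
  (0, 1/7) → f = -9/7
  (62/11, 37/11) → f = -271/11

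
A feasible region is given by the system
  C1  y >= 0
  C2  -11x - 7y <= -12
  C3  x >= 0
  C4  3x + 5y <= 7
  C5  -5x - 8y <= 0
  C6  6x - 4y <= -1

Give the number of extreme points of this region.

The feasible vertices (each the meet of two boundaries and inside every other half-plane) are:
  (11/34, 41/34)
  (41/86, 83/86)
  (23/42, 15/14)

3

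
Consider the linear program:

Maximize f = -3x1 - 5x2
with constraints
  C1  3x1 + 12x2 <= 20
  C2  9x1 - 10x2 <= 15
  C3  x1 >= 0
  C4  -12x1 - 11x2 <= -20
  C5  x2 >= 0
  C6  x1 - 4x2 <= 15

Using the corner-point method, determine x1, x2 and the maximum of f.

x1 = 5/3, x2 = 0, maximum f = -5

Vertices and f = -3x1 - 5x2:
  (190/69, 45/46) → f = -605/46
  (20/111, 60/37) → f = -320/37
  (5/3, 0) → f = -5

The optimum lies where 9x1 - 10x2 = 15 and -12x1 - 11x2 = -20.
Solving simultaneously gives x1 = 5/3, x2 = 0.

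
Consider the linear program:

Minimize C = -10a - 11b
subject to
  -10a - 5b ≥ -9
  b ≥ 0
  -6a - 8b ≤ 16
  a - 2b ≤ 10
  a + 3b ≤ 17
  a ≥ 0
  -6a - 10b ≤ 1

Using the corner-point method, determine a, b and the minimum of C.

Feasible corners and C = -10a - 11b:
  (9/10, 0) → C = -9
  (0, 9/5) → C = -99/5
  (0, 0) → C = 0

At the optimal vertex, -10a - 5b = -9 and a = 0.
Solving simultaneously gives a = 0, b = 9/5.

a = 0, b = 9/5, minimum C = -99/5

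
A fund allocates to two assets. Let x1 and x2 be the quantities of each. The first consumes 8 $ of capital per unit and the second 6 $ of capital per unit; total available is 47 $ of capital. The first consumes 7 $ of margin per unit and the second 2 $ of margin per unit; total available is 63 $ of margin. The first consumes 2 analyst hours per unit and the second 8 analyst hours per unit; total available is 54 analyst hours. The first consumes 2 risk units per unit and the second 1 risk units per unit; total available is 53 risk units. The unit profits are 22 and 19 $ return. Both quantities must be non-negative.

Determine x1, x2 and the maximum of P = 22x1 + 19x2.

Vertices and P = 22x1 + 19x2:
  (0, 0) → P = 0
  (0, 27/4) → P = 513/4
  (47/8, 0) → P = 517/4
  (1, 13/2) → P = 291/2

The binding constraints are 8x1 + 6x2 = 47 and 2x1 + 8x2 = 54.
Solving simultaneously gives x1 = 1, x2 = 13/2.

x1 = 1, x2 = 13/2, maximum P = 291/2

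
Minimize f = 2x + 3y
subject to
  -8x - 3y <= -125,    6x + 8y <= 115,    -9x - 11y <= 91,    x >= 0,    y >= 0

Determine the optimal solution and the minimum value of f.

x = 125/8, y = 0, minimum f = 125/4

Extreme points and f = 2x + 3y:
  (655/46, 85/23) → f = 910/23
  (125/8, 0) → f = 125/4
  (115/6, 0) → f = 115/3

At the optimal vertex, -8x - 3y = -125 and y = 0.
Solving simultaneously gives x = 125/8, y = 0.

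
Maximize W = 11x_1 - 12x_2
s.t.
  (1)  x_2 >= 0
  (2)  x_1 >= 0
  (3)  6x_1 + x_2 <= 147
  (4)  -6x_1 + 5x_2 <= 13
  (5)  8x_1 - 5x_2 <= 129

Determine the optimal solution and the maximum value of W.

x_1 = 129/8, x_2 = 0, maximum W = 1419/8

Vertices and W = 11x_1 - 12x_2:
  (0, 0) → W = 0
  (129/8, 0) → W = 1419/8
  (0, 13/5) → W = -156/5
  (361/18, 80/3) → W = -1789/18
  (432/19, 201/19) → W = 2340/19

At the optimal vertex, x_2 = 0 and 8x_1 - 5x_2 = 129.
Solving simultaneously gives x_1 = 129/8, x_2 = 0.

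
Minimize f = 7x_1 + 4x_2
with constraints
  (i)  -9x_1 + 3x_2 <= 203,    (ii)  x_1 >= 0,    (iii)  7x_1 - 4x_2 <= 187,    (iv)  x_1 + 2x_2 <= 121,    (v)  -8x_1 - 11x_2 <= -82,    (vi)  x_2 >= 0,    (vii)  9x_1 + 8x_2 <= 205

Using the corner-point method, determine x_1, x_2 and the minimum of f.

Feasible corners and f = 7x_1 + 4x_2:
  (0, 82/11) → f = 328/11
  (0, 205/8) → f = 205/2
  (41/4, 0) → f = 287/4
  (205/9, 0) → f = 1435/9

x_1 = 0, x_2 = 82/11, minimum f = 328/11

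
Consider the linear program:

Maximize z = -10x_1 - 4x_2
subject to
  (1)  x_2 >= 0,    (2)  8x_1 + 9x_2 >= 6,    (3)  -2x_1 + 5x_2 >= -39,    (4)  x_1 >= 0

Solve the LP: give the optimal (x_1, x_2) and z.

The feasible region is unbounded (it extends along (0, 1), (5, 2)), but z strictly decreases along every unbounded feasible direction, so there is no improving ray and the maximum is attained at a vertex.

At the optimal vertex, 8x_1 + 9x_2 = 6 and x_1 = 0.
Solving simultaneously gives x_1 = 0, x_2 = 2/3.

x_1 = 0, x_2 = 2/3, maximum z = -8/3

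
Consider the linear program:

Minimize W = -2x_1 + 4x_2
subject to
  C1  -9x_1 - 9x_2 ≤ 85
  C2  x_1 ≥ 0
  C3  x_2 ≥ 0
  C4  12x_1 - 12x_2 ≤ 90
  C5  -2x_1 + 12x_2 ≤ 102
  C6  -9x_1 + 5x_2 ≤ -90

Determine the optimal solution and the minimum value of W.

The optimum lies where 12x_1 - 12x_2 = 90 and -9x_1 + 5x_2 = -90.
Solving simultaneously gives x_1 = 105/8, x_2 = 45/8.

x_1 = 105/8, x_2 = 45/8, minimum W = -15/4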